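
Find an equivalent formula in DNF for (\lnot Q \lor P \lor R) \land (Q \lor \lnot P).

\lnot Q \land \lnot P \lor P \land Q \lor R \land Q \lor R \land \lnot P

(\lnot Q \lor P \lor R) \land (Q \lor \lnot P)
= \lnot Q \land Q \lor \lnot Q \land \lnot P \lor P \land Q \lor P \land \lnot P \lor R \land Q \lor R \land \lnot P
= \lnot Q \land \lnot P \lor P \land Q \lor R \land Q \lor R \land \lnot P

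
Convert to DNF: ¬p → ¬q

¬p → ¬q
= ¬¬p ∨ ¬q   [eliminate →]
= p ∨ ¬q   [double negation]

p ∨ ¬q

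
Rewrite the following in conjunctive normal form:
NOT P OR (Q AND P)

NOT P OR (Q AND P)
⇔ (NOT P OR Q) AND (NOT P OR P)   — distribute OR over AND
⇔ NOT P OR Q   — simplify

NOT P OR Q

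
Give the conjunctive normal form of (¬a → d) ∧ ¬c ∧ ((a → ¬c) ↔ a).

¬c ∧ a

(¬a → d) ∧ ¬c ∧ ((a → ¬c) ↔ a)
≡ (¬¬a ∨ d) ∧ ¬c ∧ ((a → ¬c) ↔ a)
≡ (¬¬a ∨ d) ∧ ¬c ∧ ((a → ¬c) → a) ∧ (a → (a → ¬c))
≡ (¬¬a ∨ d) ∧ ¬c ∧ (¬(a → ¬c) ∨ a) ∧ (a → (a → ¬c))
≡ (¬¬a ∨ d) ∧ ¬c ∧ (¬(¬a ∨ ¬c) ∨ a) ∧ (a → (a → ¬c))
≡ (¬¬a ∨ d) ∧ ¬c ∧ (¬(¬a ∨ ¬c) ∨ a) ∧ (¬a ∨ (a → ¬c))
≡ (¬¬a ∨ d) ∧ ¬c ∧ (¬(¬a ∨ ¬c) ∨ a) ∧ (¬a ∨ ¬a ∨ ¬c)
≡ (a ∨ d) ∧ ¬c ∧ (¬(¬a ∨ ¬c) ∨ a) ∧ (¬a ∨ ¬a ∨ ¬c)
≡ (a ∨ d) ∧ ¬c ∧ ((¬¬a ∧ ¬¬c) ∨ a) ∧ (¬a ∨ ¬a ∨ ¬c)
≡ (a ∨ d) ∧ ¬c ∧ ((a ∧ ¬¬c) ∨ a) ∧ (¬a ∨ ¬a ∨ ¬c)
≡ (a ∨ d) ∧ ¬c ∧ ((a ∧ c) ∨ a) ∧ (¬a ∨ ¬a ∨ ¬c)
≡ (a ∨ d) ∧ ¬c ∧ (a ∨ a) ∧ (c ∨ a) ∧ (¬a ∨ ¬a ∨ ¬c)
≡ ¬c ∧ a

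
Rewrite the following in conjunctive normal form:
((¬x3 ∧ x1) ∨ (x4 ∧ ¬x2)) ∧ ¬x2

((¬x3 ∧ x1) ∨ (x4 ∧ ¬x2)) ∧ ¬x2
= (¬x3 ∨ x4) ∧ (¬x3 ∨ ¬x2) ∧ (x1 ∨ x4) ∧ (x1 ∨ ¬x2) ∧ ¬x2   (distribute ∨ over ∧)
= (¬x3 ∨ x4) ∧ (x1 ∨ x4) ∧ ¬x2   (simplify)

(¬x3 ∨ x4) ∧ (x1 ∨ x4) ∧ ¬x2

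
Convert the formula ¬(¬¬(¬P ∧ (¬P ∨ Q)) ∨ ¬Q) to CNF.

¬(¬¬(¬P ∧ (¬P ∨ Q)) ∨ ¬Q)
= ¬¬¬(¬P ∧ (¬P ∨ Q)) ∧ ¬¬Q   (De Morgan)
= ¬(¬P ∧ (¬P ∨ Q)) ∧ ¬¬Q   (double negation)
= (¬¬P ∨ ¬(¬P ∨ Q)) ∧ ¬¬Q   (De Morgan)
= (P ∨ ¬(¬P ∨ Q)) ∧ ¬¬Q   (double negation)
= (P ∨ (¬¬P ∧ ¬Q)) ∧ ¬¬Q   (De Morgan)
= (P ∨ (P ∧ ¬Q)) ∧ ¬¬Q   (double negation)
= (P ∨ (P ∧ ¬Q)) ∧ Q   (double negation)
= (P ∨ P) ∧ (P ∨ ¬Q) ∧ Q   (distribute ∨ over ∧)
= P ∧ Q   (simplify)

P ∧ Q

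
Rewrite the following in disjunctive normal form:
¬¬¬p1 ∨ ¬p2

¬p1 ∨ ¬p2

¬¬¬p1 ∨ ¬p2
≡ ¬p1 ∨ ¬p2   [double negation]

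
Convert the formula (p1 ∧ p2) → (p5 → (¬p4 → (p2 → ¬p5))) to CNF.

¬p1 ∨ ¬p2 ∨ ¬p5 ∨ p4

(p1 ∧ p2) → (p5 → (¬p4 → (p2 → ¬p5)))
≡ ¬(p1 ∧ p2) ∨ (p5 → (¬p4 → (p2 → ¬p5)))   [eliminate →]
≡ ¬(p1 ∧ p2) ∨ ¬p5 ∨ (¬p4 → (p2 → ¬p5))   [eliminate →]
≡ ¬(p1 ∧ p2) ∨ ¬p5 ∨ ¬¬p4 ∨ (p2 → ¬p5)   [eliminate →]
≡ ¬(p1 ∧ p2) ∨ ¬p5 ∨ ¬¬p4 ∨ ¬p2 ∨ ¬p5   [eliminate →]
≡ ¬p1 ∨ ¬p2 ∨ ¬p5 ∨ ¬¬p4 ∨ ¬p2 ∨ ¬p5   [De Morgan]
≡ ¬p1 ∨ ¬p2 ∨ ¬p5 ∨ p4 ∨ ¬p2 ∨ ¬p5   [double negation]
≡ ¬p1 ∨ ¬p2 ∨ ¬p5 ∨ p4   [simplify]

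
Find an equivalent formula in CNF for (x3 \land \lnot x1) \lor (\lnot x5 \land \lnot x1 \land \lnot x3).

(x3 \land \lnot x1) \lor (\lnot x5 \land \lnot x1 \land \lnot x3)
≡ (x3 \lor \lnot x5) \land (x3 \lor \lnot x1) \land (x3 \lor \lnot x3) \land (\lnot x1 \lor \lnot x5) \land (\lnot x1 \lor \lnot x1) \land (\lnot x1 \lor \lnot x3)   (distribute \lor over \land)
≡ (x3 \lor \lnot x5) \land \lnot x1   (simplify)

(x3 \lor \lnot x5) \land \lnot x1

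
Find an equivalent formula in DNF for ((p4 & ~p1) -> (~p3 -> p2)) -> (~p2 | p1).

((p4 & ~p1) -> (~p3 -> p2)) -> (~p2 | p1)
= ~((p4 & ~p1) -> (~p3 -> p2)) | ~p2 | p1   [eliminate ->]
= ~(~(p4 & ~p1) | (~p3 -> p2)) | ~p2 | p1   [eliminate ->]
= ~(~(p4 & ~p1) | ~~p3 | p2) | ~p2 | p1   [eliminate ->]
= (~~(p4 & ~p1) & ~~~p3 & ~p2) | ~p2 | p1   [De Morgan]
= (p4 & ~p1 & ~~~p3 & ~p2) | ~p2 | p1   [double negation]
= (p4 & ~p1 & ~p3 & ~p2) | ~p2 | p1   [double negation]
= ~p2 | p1   [simplify]

~p2 | p1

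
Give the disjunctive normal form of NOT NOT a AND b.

NOT NOT a AND b
≡ a AND b

a AND b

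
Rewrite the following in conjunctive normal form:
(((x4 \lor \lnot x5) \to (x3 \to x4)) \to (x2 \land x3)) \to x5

(x5 \lor \lnot x3 \lor x4) \land (\lnot x2 \lor \lnot x3 \lor x5)

(((x4 \lor \lnot x5) \to (x3 \to x4)) \to (x2 \land x3)) \to x5
≡ \lnot (((x4 \lor \lnot x5) \to (x3 \to x4)) \to (x2 \land x3)) \lor x5   — eliminate \to
≡ \lnot (\lnot ((x4 \lor \lnot x5) \to (x3 \to x4)) \lor (x2 \land x3)) \lor x5   — eliminate \to
≡ \lnot (\lnot (\lnot (x4 \lor \lnot x5) \lor (x3 \to x4)) \lor (x2 \land x3)) \lor x5   — eliminate \to
≡ \lnot (\lnot (\lnot (x4 \lor \lnot x5) \lor \lnot x3 \lor x4) \lor (x2 \land x3)) \lor x5   — eliminate \to
≡ (\lnot \lnot (\lnot (x4 \lor \lnot x5) \lor \lnot x3 \lor x4) \land \lnot (x2 \land x3)) \lor x5   — De Morgan
≡ ((\lnot (x4 \lor \lnot x5) \lor \lnot x3 \lor x4) \land \lnot (x2 \land x3)) \lor x5   — double negation
≡ (((\lnot x4 \land \lnot \lnot x5) \lor \lnot x3 \lor x4) \land \lnot (x2 \land x3)) \lor x5   — De Morgan
≡ (((\lnot x4 \land x5) \lor \lnot x3 \lor x4) \land \lnot (x2 \land x3)) \lor x5   — double negation
≡ (((\lnot x4 \land x5) \lor \lnot x3 \lor x4) \land (\lnot x2 \lor \lnot x3)) \lor x5   — De Morgan
≡ (\lnot x4 \lor \lnot x3 \lor x4 \lor x5) \land (x5 \lor \lnot x3 \lor x4 \lor x5) \land (\lnot x2 \lor \lnot x3 \lor x5)   — distribute \lor over \land
≡ (x5 \lor \lnot x3 \lor x4) \land (\lnot x2 \lor \lnot x3 \lor x5)   — simplify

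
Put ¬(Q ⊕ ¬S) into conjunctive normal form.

(¬Q ∨ ¬S) ∧ (S ∨ Q)

¬(Q ⊕ ¬S)
⇔ ¬((Q ∨ ¬S) ∧ ¬(Q ∧ ¬S))
⇔ ¬(Q ∨ ¬S) ∨ ¬¬(Q ∧ ¬S)
⇔ (¬Q ∧ ¬¬S) ∨ ¬¬(Q ∧ ¬S)
⇔ (¬Q ∧ S) ∨ ¬¬(Q ∧ ¬S)
⇔ (¬Q ∧ S) ∨ (Q ∧ ¬S)
⇔ (¬Q ∨ Q) ∧ (¬Q ∨ ¬S) ∧ (S ∨ Q) ∧ (S ∨ ¬S)
⇔ (¬Q ∨ ¬S) ∧ (S ∨ Q)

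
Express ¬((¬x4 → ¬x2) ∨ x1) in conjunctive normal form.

¬((¬x4 → ¬x2) ∨ x1)
= ¬(¬¬x4 ∨ ¬x2 ∨ x1)   [eliminate →]
= ¬¬¬x4 ∧ ¬¬x2 ∧ ¬x1   [De Morgan]
= ¬x4 ∧ ¬¬x2 ∧ ¬x1   [double negation]
= ¬x4 ∧ x2 ∧ ¬x1   [double negation]

¬x4 ∧ x2 ∧ ¬x1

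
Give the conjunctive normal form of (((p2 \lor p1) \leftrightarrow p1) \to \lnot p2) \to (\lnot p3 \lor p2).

(((p2 \lor p1) \leftrightarrow p1) \to \lnot p2) \to (\lnot p3 \lor p2)
⇔ \lnot (((p2 \lor p1) \leftrightarrow p1) \to \lnot p2) \lor \lnot p3 \lor p2
⇔ \lnot (\lnot ((p2 \lor p1) \leftrightarrow p1) \lor \lnot p2) \lor \lnot p3 \lor p2
⇔ \lnot (\lnot (((p2 \lor p1) \to p1) \land (p1 \to (p2 \lor p1))) \lor \lnot p2) \lor \lnot p3 \lor p2
⇔ \lnot (\lnot ((\lnot (p2 \lor p1) \lor p1) \land (p1 \to (p2 \lor p1))) \lor \lnot p2) \lor \lnot p3 \lor p2
⇔ \lnot (\lnot ((\lnot (p2 \lor p1) \lor p1) \land (\lnot p1 \lor p2 \lor p1)) \lor \lnot p2) \lor \lnot p3 \lor p2
⇔ (\lnot \lnot ((\lnot (p2 \lor p1) \lor p1) \land (\lnot p1 \lor p2 \lor p1)) \land \lnot \lnot p2) \lor \lnot p3 \lor p2
⇔ ((\lnot (p2 \lor p1) \lor p1) \land (\lnot p1 \lor p2 \lor p1) \land \lnot \lnot p2) \lor \lnot p3 \lor p2
⇔ (((\lnot p2 \land \lnot p1) \lor p1) \land (\lnot p1 \lor p2 \lor p1) \land \lnot \lnot p2) \lor \lnot p3 \lor p2
⇔ (((\lnot p2 \land \lnot p1) \lor p1) \land (\lnot p1 \lor p2 \lor p1) \land p2) \lor \lnot p3 \lor p2
⇔ (\lnot p2 \lor p1 \lor \lnot p3 \lor p2) \land (\lnot p1 \lor p1 \lor \lnot p3 \lor p2) \land (\lnot p1 \lor p2 \lor p1 \lor \lnot p3 \lor p2) \land (p2 \lor \lnot p3 \lor p2)
⇔ p2 \lor \lnot p3

p2 \lor \lnot p3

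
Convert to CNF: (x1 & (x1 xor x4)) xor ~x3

(x1 | ~x3) & (~x1 | ~x4 | ~x3) & (~x1 | x4 | x3)

(x1 & (x1 xor x4)) xor ~x3
≡ ((x1 & (x1 xor x4)) | ~x3) & ~(x1 & (x1 xor x4) & ~x3)   (expand xor)
≡ ((x1 & (x1 | x4) & ~(x1 & x4)) | ~x3) & ~(x1 & (x1 xor x4) & ~x3)   (expand xor)
≡ ((x1 & (x1 | x4) & ~(x1 & x4)) | ~x3) & ~(x1 & (x1 | x4) & ~(x1 & x4) & ~x3)   (expand xor)
≡ ((x1 & (x1 | x4) & (~x1 | ~x4)) | ~x3) & ~(x1 & (x1 | x4) & ~(x1 & x4) & ~x3)   (De Morgan)
≡ ((x1 & (x1 | x4) & (~x1 | ~x4)) | ~x3) & (~x1 | ~(x1 | x4) | ~~(x1 & x4) | ~~x3)   (De Morgan)
≡ ((x1 & (x1 | x4) & (~x1 | ~x4)) | ~x3) & (~x1 | (~x1 & ~x4) | ~~(x1 & x4) | ~~x3)   (De Morgan)
≡ ((x1 & (x1 | x4) & (~x1 | ~x4)) | ~x3) & (~x1 | (~x1 & ~x4) | (x1 & x4) | ~~x3)   (double negation)
≡ ((x1 & (x1 | x4) & (~x1 | ~x4)) | ~x3) & (~x1 | (~x1 & ~x4) | (x1 & x4) | x3)   (double negation)
≡ (x1 | ~x3) & (x1 | x4 | ~x3) & (~x1 | ~x4 | ~x3) & (~x1 | ~x1 | x1 | x3) & (~x1 | ~x1 | x4 | x3) & (~x1 | ~x4 | x1 | x3) & (~x1 | ~x4 | x4 | x3)   (distribute | over &)
≡ (x1 | ~x3) & (~x1 | ~x4 | ~x3) & (~x1 | x4 | x3)   (simplify)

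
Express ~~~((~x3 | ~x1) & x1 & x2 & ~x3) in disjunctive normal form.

~x1 | ~x2 | x3

~~~((~x3 | ~x1) & x1 & x2 & ~x3)
⇔ ~((~x3 | ~x1) & x1 & x2 & ~x3)   — double negation
⇔ ~(~x3 | ~x1) | ~x1 | ~x2 | ~~x3   — De Morgan
⇔ (~~x3 & ~~x1) | ~x1 | ~x2 | ~~x3   — De Morgan
⇔ (x3 & ~~x1) | ~x1 | ~x2 | ~~x3   — double negation
⇔ (x3 & x1) | ~x1 | ~x2 | ~~x3   — double negation
⇔ (x3 & x1) | ~x1 | ~x2 | x3   — double negation
⇔ ~x1 | ~x2 | x3   — simplify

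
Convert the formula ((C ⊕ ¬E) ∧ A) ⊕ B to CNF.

((C ⊕ ¬E) ∧ A) ⊕ B
= (((C ⊕ ¬E) ∧ A) ∨ B) ∧ ¬((C ⊕ ¬E) ∧ A ∧ B)   [expand ⊕]
= (((C ∨ ¬E) ∧ ¬(C ∧ ¬E) ∧ A) ∨ B) ∧ ¬((C ⊕ ¬E) ∧ A ∧ B)   [expand ⊕]
= (((C ∨ ¬E) ∧ ¬(C ∧ ¬E) ∧ A) ∨ B) ∧ ¬((C ∨ ¬E) ∧ ¬(C ∧ ¬E) ∧ A ∧ B)   [expand ⊕]
= (((C ∨ ¬E) ∧ (¬C ∨ ¬¬E) ∧ A) ∨ B) ∧ ¬((C ∨ ¬E) ∧ ¬(C ∧ ¬E) ∧ A ∧ B)   [De Morgan]
= (((C ∨ ¬E) ∧ (¬C ∨ E) ∧ A) ∨ B) ∧ ¬((C ∨ ¬E) ∧ ¬(C ∧ ¬E) ∧ A ∧ B)   [double negation]
= (((C ∨ ¬E) ∧ (¬C ∨ E) ∧ A) ∨ B) ∧ (¬(C ∨ ¬E) ∨ ¬¬(C ∧ ¬E) ∨ ¬A ∨ ¬B)   [De Morgan]
= (((C ∨ ¬E) ∧ (¬C ∨ E) ∧ A) ∨ B) ∧ ((¬C ∧ ¬¬E) ∨ ¬¬(C ∧ ¬E) ∨ ¬A ∨ ¬B)   [De Morgan]
= (((C ∨ ¬E) ∧ (¬C ∨ E) ∧ A) ∨ B) ∧ ((¬C ∧ E) ∨ ¬¬(C ∧ ¬E) ∨ ¬A ∨ ¬B)   [double negation]
= (((C ∨ ¬E) ∧ (¬C ∨ E) ∧ A) ∨ B) ∧ ((¬C ∧ E) ∨ (C ∧ ¬E) ∨ ¬A ∨ ¬B)   [double negation]
= (C ∨ ¬E ∨ B) ∧ (¬C ∨ E ∨ B) ∧ (A ∨ B) ∧ (¬C ∨ C ∨ ¬A ∨ ¬B) ∧ (¬C ∨ ¬E ∨ ¬A ∨ ¬B) ∧ (E ∨ C ∨ ¬A ∨ ¬B) ∧ (E ∨ ¬E ∨ ¬A ∨ ¬B)   [distribute ∨ over ∧]
= (C ∨ ¬E ∨ B) ∧ (¬C ∨ E ∨ B) ∧ (A ∨ B) ∧ (¬C ∨ ¬E ∨ ¬A ∨ ¬B) ∧ (E ∨ C ∨ ¬A ∨ ¬B)   [simplify]

(C ∨ ¬E ∨ B) ∧ (¬C ∨ E ∨ B) ∧ (A ∨ B) ∧ (¬C ∨ ¬E ∨ ¬A ∨ ¬B) ∧ (E ∨ C ∨ ¬A ∨ ¬B)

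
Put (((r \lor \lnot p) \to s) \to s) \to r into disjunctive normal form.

(\lnot r \land p \land \lnot s) \lor r

(((r \lor \lnot p) \to s) \to s) \to r
≡ \lnot (((r \lor \lnot p) \to s) \to s) \lor r   (eliminate \to)
≡ \lnot (\lnot ((r \lor \lnot p) \to s) \lor s) \lor r   (eliminate \to)
≡ \lnot (\lnot (\lnot (r \lor \lnot p) \lor s) \lor s) \lor r   (eliminate \to)
≡ (\lnot \lnot (\lnot (r \lor \lnot p) \lor s) \land \lnot s) \lor r   (De Morgan)
≡ ((\lnot (r \lor \lnot p) \lor s) \land \lnot s) \lor r   (double negation)
≡ (((\lnot r \land \lnot \lnot p) \lor s) \land \lnot s) \lor r   (De Morgan)
≡ (((\lnot r \land p) \lor s) \land \lnot s) \lor r   (double negation)
≡ (\lnot r \land p \land \lnot s) \lor (s \land \lnot s) \lor r   (distribute \land over \lor)
≡ (\lnot r \land p \land \lnot s) \lor r   (simplify)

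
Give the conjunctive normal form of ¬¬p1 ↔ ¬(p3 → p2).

¬¬p1 ↔ ¬(p3 → p2)
≡ (¬¬p1 → ¬(p3 → p2)) ∧ (¬(p3 → p2) → ¬¬p1)   [eliminate ↔]
≡ (¬¬¬p1 ∨ ¬(p3 → p2)) ∧ (¬(p3 → p2) → ¬¬p1)   [eliminate →]
≡ (¬¬¬p1 ∨ ¬(¬p3 ∨ p2)) ∧ (¬(p3 → p2) → ¬¬p1)   [eliminate →]
≡ (¬¬¬p1 ∨ ¬(¬p3 ∨ p2)) ∧ (¬¬(p3 → p2) ∨ ¬¬p1)   [eliminate →]
≡ (¬¬¬p1 ∨ ¬(¬p3 ∨ p2)) ∧ (¬¬(¬p3 ∨ p2) ∨ ¬¬p1)   [eliminate →]
≡ (¬p1 ∨ ¬(¬p3 ∨ p2)) ∧ (¬¬(¬p3 ∨ p2) ∨ ¬¬p1)   [double negation]
≡ (¬p1 ∨ (¬¬p3 ∧ ¬p2)) ∧ (¬¬(¬p3 ∨ p2) ∨ ¬¬p1)   [De Morgan]
≡ (¬p1 ∨ (p3 ∧ ¬p2)) ∧ (¬¬(¬p3 ∨ p2) ∨ ¬¬p1)   [double negation]
≡ (¬p1 ∨ (p3 ∧ ¬p2)) ∧ (¬p3 ∨ p2 ∨ ¬¬p1)   [double negation]
≡ (¬p1 ∨ (p3 ∧ ¬p2)) ∧ (¬p3 ∨ p2 ∨ p1)   [double negation]
≡ (¬p1 ∨ p3) ∧ (¬p1 ∨ ¬p2) ∧ (¬p3 ∨ p2 ∨ p1)   [distribute ∨ over ∧]

(¬p1 ∨ p3) ∧ (¬p1 ∨ ¬p2) ∧ (¬p3 ∨ p2 ∨ p1)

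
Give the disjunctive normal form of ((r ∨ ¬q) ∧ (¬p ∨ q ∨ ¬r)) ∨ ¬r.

(r ∧ ¬p) ∨ (r ∧ q) ∨ (¬q ∧ ¬p) ∨ ¬r

((r ∨ ¬q) ∧ (¬p ∨ q ∨ ¬r)) ∨ ¬r
= (r ∧ ¬p) ∨ (r ∧ q) ∨ (r ∧ ¬r) ∨ (¬q ∧ ¬p) ∨ (¬q ∧ q) ∨ (¬q ∧ ¬r) ∨ ¬r   [distribute ∧ over ∨]
= (r ∧ ¬p) ∨ (r ∧ q) ∨ (¬q ∧ ¬p) ∨ ¬r   [simplify]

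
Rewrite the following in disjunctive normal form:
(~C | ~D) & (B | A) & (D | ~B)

(~C & B & D) | (~C & A & D) | (~C & A & ~B) | (~D & A & ~B)

(~C | ~D) & (B | A) & (D | ~B)
≡ (~C & B & D) | (~C & B & ~B) | (~C & A & D) | (~C & A & ~B) | (~D & B & D) | (~D & B & ~B) | (~D & A & D) | (~D & A & ~B)   — distribute & over |
≡ (~C & B & D) | (~C & A & D) | (~C & A & ~B) | (~D & A & ~B)   — simplify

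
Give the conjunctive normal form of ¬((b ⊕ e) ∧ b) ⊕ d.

¬((b ⊕ e) ∧ b) ⊕ d
⇔ (¬((b ⊕ e) ∧ b) ∨ d) ∧ ¬(¬((b ⊕ e) ∧ b) ∧ d)   — expand ⊕
⇔ (¬((b ∨ e) ∧ ¬(b ∧ e) ∧ b) ∨ d) ∧ ¬(¬((b ⊕ e) ∧ b) ∧ d)   — expand ⊕
⇔ (¬((b ∨ e) ∧ ¬(b ∧ e) ∧ b) ∨ d) ∧ ¬(¬((b ∨ e) ∧ ¬(b ∧ e) ∧ b) ∧ d)   — expand ⊕
⇔ (¬(b ∨ e) ∨ ¬¬(b ∧ e) ∨ ¬b ∨ d) ∧ ¬(¬((b ∨ e) ∧ ¬(b ∧ e) ∧ b) ∧ d)   — De Morgan
⇔ (¬b ∧ ¬e ∨ ¬¬(b ∧ e) ∨ ¬b ∨ d) ∧ ¬(¬((b ∨ e) ∧ ¬(b ∧ e) ∧ b) ∧ d)   — De Morgan
⇔ (¬b ∧ ¬e ∨ b ∧ e ∨ ¬b ∨ d) ∧ ¬(¬((b ∨ e) ∧ ¬(b ∧ e) ∧ b) ∧ d)   — double negation
⇔ (¬b ∧ ¬e ∨ b ∧ e ∨ ¬b ∨ d) ∧ (¬¬((b ∨ e) ∧ ¬(b ∧ e) ∧ b) ∨ ¬d)   — De Morgan
⇔ (¬b ∧ ¬e ∨ b ∧ e ∨ ¬b ∨ d) ∧ ((b ∨ e) ∧ ¬(b ∧ e) ∧ b ∨ ¬d)   — double negation
⇔ (¬b ∧ ¬e ∨ b ∧ e ∨ ¬b ∨ d) ∧ ((b ∨ e) ∧ (¬b ∨ ¬e) ∧ b ∨ ¬d)   — De Morgan
⇔ (¬b ∨ b ∨ ¬b ∨ d) ∧ (¬b ∨ e ∨ ¬b ∨ d) ∧ (¬e ∨ b ∨ ¬b ∨ d) ∧ (¬e ∨ e ∨ ¬b ∨ d) ∧ (b ∨ e ∨ ¬d) ∧ (¬b ∨ ¬e ∨ ¬d) ∧ (b ∨ ¬d)   — distribute ∨ over ∧
⇔ (¬b ∨ e ∨ d) ∧ (¬b ∨ ¬e ∨ ¬d) ∧ (b ∨ ¬d)   — simplify

(¬b ∨ e ∨ d) ∧ (¬b ∨ ¬e ∨ ¬d) ∧ (b ∨ ¬d)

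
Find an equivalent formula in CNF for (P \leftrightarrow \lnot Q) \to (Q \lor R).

(P \leftrightarrow \lnot Q) \to (Q \lor R)
≡ \lnot (P \leftrightarrow \lnot Q) \lor Q \lor R
≡ \lnot ((P \to \lnot Q) \land (\lnot Q \to P)) \lor Q \lor R
≡ \lnot ((\lnot P \lor \lnot Q) \land (\lnot Q \to P)) \lor Q \lor R
≡ \lnot ((\lnot P \lor \lnot Q) \land (\lnot \lnot Q \lor P)) \lor Q \lor R
≡ \lnot (\lnot P \lor \lnot Q) \lor \lnot (\lnot \lnot Q \lor P) \lor Q \lor R
≡ (\lnot \lnot P \land \lnot \lnot Q) \lor \lnot (\lnot \lnot Q \lor P) \lor Q \lor R
≡ (P \land \lnot \lnot Q) \lor \lnot (\lnot \lnot Q \lor P) \lor Q \lor R
≡ (P \land Q) \lor \lnot (\lnot \lnot Q \lor P) \lor Q \lor R
≡ (P \land Q) \lor (\lnot \lnot \lnot Q \land \lnot P) \lor Q \lor R
≡ (P \land Q) \lor (\lnot Q \land \lnot P) \lor Q \lor R
≡ (P \lor \lnot Q \lor Q \lor R) \land (P \lor \lnot P \lor Q \lor R) \land (Q \lor \lnot Q \lor Q \lor R) \land (Q \lor \lnot P \lor Q \lor R)
≡ Q \lor \lnot P \lor R

Q \lor \lnot P \lor R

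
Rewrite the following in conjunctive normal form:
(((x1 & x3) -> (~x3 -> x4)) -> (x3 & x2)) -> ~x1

~x3 | ~x2 | ~x1

(((x1 & x3) -> (~x3 -> x4)) -> (x3 & x2)) -> ~x1
⇔ ~(((x1 & x3) -> (~x3 -> x4)) -> (x3 & x2)) | ~x1   (eliminate ->)
⇔ ~(~((x1 & x3) -> (~x3 -> x4)) | (x3 & x2)) | ~x1   (eliminate ->)
⇔ ~(~(~(x1 & x3) | (~x3 -> x4)) | (x3 & x2)) | ~x1   (eliminate ->)
⇔ ~(~(~(x1 & x3) | ~~x3 | x4) | (x3 & x2)) | ~x1   (eliminate ->)
⇔ (~~(~(x1 & x3) | ~~x3 | x4) & ~(x3 & x2)) | ~x1   (De Morgan)
⇔ ((~(x1 & x3) | ~~x3 | x4) & ~(x3 & x2)) | ~x1   (double negation)
⇔ ((~x1 | ~x3 | ~~x3 | x4) & ~(x3 & x2)) | ~x1   (De Morgan)
⇔ ((~x1 | ~x3 | x3 | x4) & ~(x3 & x2)) | ~x1   (double negation)
⇔ ((~x1 | ~x3 | x3 | x4) & (~x3 | ~x2)) | ~x1   (De Morgan)
⇔ (~x1 | ~x3 | x3 | x4 | ~x1) & (~x3 | ~x2 | ~x1)   (distribute | over &)
⇔ ~x3 | ~x2 | ~x1   (simplify)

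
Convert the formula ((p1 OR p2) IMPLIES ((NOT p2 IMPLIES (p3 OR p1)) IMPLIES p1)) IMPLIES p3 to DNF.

((p1 OR p2) IMPLIES ((NOT p2 IMPLIES (p3 OR p1)) IMPLIES p1)) IMPLIES p3
≡ NOT ((p1 OR p2) IMPLIES ((NOT p2 IMPLIES (p3 OR p1)) IMPLIES p1)) OR p3
≡ NOT (NOT (p1 OR p2) OR ((NOT p2 IMPLIES (p3 OR p1)) IMPLIES p1)) OR p3
≡ NOT (NOT (p1 OR p2) OR NOT (NOT p2 IMPLIES (p3 OR p1)) OR p1) OR p3
≡ NOT (NOT (p1 OR p2) OR NOT (NOT NOT p2 OR p3 OR p1) OR p1) OR p3
≡ (NOT NOT (p1 OR p2) AND NOT NOT (NOT NOT p2 OR p3 OR p1) AND NOT p1) OR p3
≡ ((p1 OR p2) AND NOT NOT (NOT NOT p2 OR p3 OR p1) AND NOT p1) OR p3
≡ ((p1 OR p2) AND (NOT NOT p2 OR p3 OR p1) AND NOT p1) OR p3
≡ ((p1 OR p2) AND (p2 OR p3 OR p1) AND NOT p1) OR p3
≡ (p1 AND p2 AND NOT p1) OR (p1 AND p3 AND NOT p1) OR (p1 AND p1 AND NOT p1) OR (p2 AND p2 AND NOT p1) OR (p2 AND p3 AND NOT p1) OR (p2 AND p1 AND NOT p1) OR p3
≡ (p2 AND NOT p1) OR p3

(p2 AND NOT p1) OR p3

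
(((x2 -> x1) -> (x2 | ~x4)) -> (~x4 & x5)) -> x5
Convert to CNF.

x2 | ~x4 | x5

(((x2 -> x1) -> (x2 | ~x4)) -> (~x4 & x5)) -> x5
≡ ~(((x2 -> x1) -> (x2 | ~x4)) -> (~x4 & x5)) | x5   (eliminate ->)
≡ ~(~((x2 -> x1) -> (x2 | ~x4)) | (~x4 & x5)) | x5   (eliminate ->)
≡ ~(~(~(x2 -> x1) | x2 | ~x4) | (~x4 & x5)) | x5   (eliminate ->)
≡ ~(~(~(~x2 | x1) | x2 | ~x4) | (~x4 & x5)) | x5   (eliminate ->)
≡ (~~(~(~x2 | x1) | x2 | ~x4) & ~(~x4 & x5)) | x5   (De Morgan)
≡ ((~(~x2 | x1) | x2 | ~x4) & ~(~x4 & x5)) | x5   (double negation)
≡ (((~~x2 & ~x1) | x2 | ~x4) & ~(~x4 & x5)) | x5   (De Morgan)
≡ (((x2 & ~x1) | x2 | ~x4) & ~(~x4 & x5)) | x5   (double negation)
≡ (((x2 & ~x1) | x2 | ~x4) & (~~x4 | ~x5)) | x5   (De Morgan)
≡ (((x2 & ~x1) | x2 | ~x4) & (x4 | ~x5)) | x5   (double negation)
≡ (x2 | x2 | ~x4 | x5) & (~x1 | x2 | ~x4 | x5) & (x4 | ~x5 | x5)   (distribute | over &)
≡ x2 | ~x4 | x5   (simplify)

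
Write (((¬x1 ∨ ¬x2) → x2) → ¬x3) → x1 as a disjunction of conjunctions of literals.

(x2 ∧ x3) ∨ x1

(((¬x1 ∨ ¬x2) → x2) → ¬x3) → x1
≡ ¬(((¬x1 ∨ ¬x2) → x2) → ¬x3) ∨ x1   — eliminate →
≡ ¬(¬((¬x1 ∨ ¬x2) → x2) ∨ ¬x3) ∨ x1   — eliminate →
≡ ¬(¬(¬(¬x1 ∨ ¬x2) ∨ x2) ∨ ¬x3) ∨ x1   — eliminate →
≡ (¬¬(¬(¬x1 ∨ ¬x2) ∨ x2) ∧ ¬¬x3) ∨ x1   — De Morgan
≡ ((¬(¬x1 ∨ ¬x2) ∨ x2) ∧ ¬¬x3) ∨ x1   — double negation
≡ (((¬¬x1 ∧ ¬¬x2) ∨ x2) ∧ ¬¬x3) ∨ x1   — De Morgan
≡ (((x1 ∧ ¬¬x2) ∨ x2) ∧ ¬¬x3) ∨ x1   — double negation
≡ (((x1 ∧ x2) ∨ x2) ∧ ¬¬x3) ∨ x1   — double negation
≡ (((x1 ∧ x2) ∨ x2) ∧ x3) ∨ x1   — double negation
≡ (x1 ∧ x2 ∧ x3) ∨ (x2 ∧ x3) ∨ x1   — distribute ∧ over ∨
≡ (x2 ∧ x3) ∨ x1   — simplify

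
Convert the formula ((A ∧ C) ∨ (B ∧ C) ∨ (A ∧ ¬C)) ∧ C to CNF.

((A ∧ C) ∨ (B ∧ C) ∨ (A ∧ ¬C)) ∧ C
≡ (A ∨ B ∨ A) ∧ (A ∨ B ∨ ¬C) ∧ (A ∨ C ∨ A) ∧ (A ∨ C ∨ ¬C) ∧ (C ∨ B ∨ A) ∧ (C ∨ B ∨ ¬C) ∧ (C ∨ C ∨ A) ∧ (C ∨ C ∨ ¬C) ∧ C   [distribute ∨ over ∧]
≡ (A ∨ B) ∧ C   [simplify]

(A ∨ B) ∧ C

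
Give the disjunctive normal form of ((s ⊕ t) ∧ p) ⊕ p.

(¬s ∧ ¬t ∧ p) ∨ (t ∧ s ∧ p)

((s ⊕ t) ∧ p) ⊕ p
= ((s ⊕ t) ∧ p ∧ ¬p) ∨ (¬((s ⊕ t) ∧ p) ∧ p)   [expand ⊕]
= (((s ∧ ¬t) ∨ (¬s ∧ t)) ∧ p ∧ ¬p) ∨ (¬((s ⊕ t) ∧ p) ∧ p)   [expand ⊕]
= (((s ∧ ¬t) ∨ (¬s ∧ t)) ∧ p ∧ ¬p) ∨ (¬(((s ∧ ¬t) ∨ (¬s ∧ t)) ∧ p) ∧ p)   [expand ⊕]
= (((s ∧ ¬t) ∨ (¬s ∧ t)) ∧ p ∧ ¬p) ∨ ((¬((s ∧ ¬t) ∨ (¬s ∧ t)) ∨ ¬p) ∧ p)   [De Morgan]
= (((s ∧ ¬t) ∨ (¬s ∧ t)) ∧ p ∧ ¬p) ∨ (((¬(s ∧ ¬t) ∧ ¬(¬s ∧ t)) ∨ ¬p) ∧ p)   [De Morgan]
= (((s ∧ ¬t) ∨ (¬s ∧ t)) ∧ p ∧ ¬p) ∨ ((((¬s ∨ ¬¬t) ∧ ¬(¬s ∧ t)) ∨ ¬p) ∧ p)   [De Morgan]
= (((s ∧ ¬t) ∨ (¬s ∧ t)) ∧ p ∧ ¬p) ∨ ((((¬s ∨ t) ∧ ¬(¬s ∧ t)) ∨ ¬p) ∧ p)   [double negation]
= (((s ∧ ¬t) ∨ (¬s ∧ t)) ∧ p ∧ ¬p) ∨ ((((¬s ∨ t) ∧ (¬¬s ∨ ¬t)) ∨ ¬p) ∧ p)   [De Morgan]
= (((s ∧ ¬t) ∨ (¬s ∧ t)) ∧ p ∧ ¬p) ∨ ((((¬s ∨ t) ∧ (s ∨ ¬t)) ∨ ¬p) ∧ p)   [double negation]
= (s ∧ ¬t ∧ p ∧ ¬p) ∨ (¬s ∧ t ∧ p ∧ ¬p) ∨ (¬s ∧ s ∧ p) ∨ (¬s ∧ ¬t ∧ p) ∨ (t ∧ s ∧ p) ∨ (t ∧ ¬t ∧ p) ∨ (¬p ∧ p)   [distribute ∧ over ∨]
= (¬s ∧ ¬t ∧ p) ∨ (t ∧ s ∧ p)   [simplify]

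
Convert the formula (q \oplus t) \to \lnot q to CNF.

\lnot q \lor t

(q \oplus t) \to \lnot q
≡ \lnot (q \oplus t) \lor \lnot q   [eliminate \to]
≡ \lnot ((q \lor t) \land \lnot (q \land t)) \lor \lnot q   [expand \oplus]
≡ \lnot (q \lor t) \lor \lnot \lnot (q \land t) \lor \lnot q   [De Morgan]
≡ (\lnot q \land \lnot t) \lor \lnot \lnot (q \land t) \lor \lnot q   [De Morgan]
≡ (\lnot q \land \lnot t) \lor (q \land t) \lor \lnot q   [double negation]
≡ (\lnot q \lor q \lor \lnot q) \land (\lnot q \lor t \lor \lnot q) \land (\lnot t \lor q \lor \lnot q) \land (\lnot t \lor t \lor \lnot q)   [distribute \lor over \land]
≡ \lnot q \lor t   [simplify]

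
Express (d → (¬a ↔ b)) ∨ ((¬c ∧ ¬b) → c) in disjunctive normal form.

(d → (¬a ↔ b)) ∨ ((¬c ∧ ¬b) → c)
⇔ ¬d ∨ (¬a ↔ b) ∨ ((¬c ∧ ¬b) → c)   — eliminate →
⇔ ¬d ∨ ((¬a → b) ∧ (b → ¬a)) ∨ ((¬c ∧ ¬b) → c)   — eliminate ↔
⇔ ¬d ∨ ((¬¬a ∨ b) ∧ (b → ¬a)) ∨ ((¬c ∧ ¬b) → c)   — eliminate →
⇔ ¬d ∨ ((¬¬a ∨ b) ∧ (¬b ∨ ¬a)) ∨ ((¬c ∧ ¬b) → c)   — eliminate →
⇔ ¬d ∨ ((¬¬a ∨ b) ∧ (¬b ∨ ¬a)) ∨ ¬(¬c ∧ ¬b) ∨ c   — eliminate →
⇔ ¬d ∨ ((a ∨ b) ∧ (¬b ∨ ¬a)) ∨ ¬(¬c ∧ ¬b) ∨ c   — double negation
⇔ ¬d ∨ ((a ∨ b) ∧ (¬b ∨ ¬a)) ∨ ¬¬c ∨ ¬¬b ∨ c   — De Morgan
⇔ ¬d ∨ ((a ∨ b) ∧ (¬b ∨ ¬a)) ∨ c ∨ ¬¬b ∨ c   — double negation
⇔ ¬d ∨ ((a ∨ b) ∧ (¬b ∨ ¬a)) ∨ c ∨ b ∨ c   — double negation
⇔ ¬d ∨ (a ∧ ¬b) ∨ (a ∧ ¬a) ∨ (b ∧ ¬b) ∨ (b ∧ ¬a) ∨ c ∨ b ∨ c   — distribute ∧ over ∨
⇔ ¬d ∨ (a ∧ ¬b) ∨ c ∨ b   — simplify

¬d ∨ (a ∧ ¬b) ∨ c ∨ b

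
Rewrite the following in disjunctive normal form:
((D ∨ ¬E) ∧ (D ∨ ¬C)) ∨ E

D ∨ (¬E ∧ ¬C) ∨ E

((D ∨ ¬E) ∧ (D ∨ ¬C)) ∨ E
≡ (D ∧ D) ∨ (D ∧ ¬C) ∨ (¬E ∧ D) ∨ (¬E ∧ ¬C) ∨ E
≡ D ∨ (¬E ∧ ¬C) ∨ E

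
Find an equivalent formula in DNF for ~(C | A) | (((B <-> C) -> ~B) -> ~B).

~(C | A) | (((B <-> C) -> ~B) -> ~B)
≡ ~(C | A) | ~((B <-> C) -> ~B) | ~B   (eliminate ->)
≡ ~(C | A) | ~(~(B <-> C) | ~B) | ~B   (eliminate ->)
≡ ~(C | A) | ~(~((B -> C) & (C -> B)) | ~B) | ~B   (eliminate <->)
≡ ~(C | A) | ~(~((~B | C) & (C -> B)) | ~B) | ~B   (eliminate ->)
≡ ~(C | A) | ~(~((~B | C) & (~C | B)) | ~B) | ~B   (eliminate ->)
≡ (~C & ~A) | ~(~((~B | C) & (~C | B)) | ~B) | ~B   (De Morgan)
≡ (~C & ~A) | (~~((~B | C) & (~C | B)) & ~~B) | ~B   (De Morgan)
≡ (~C & ~A) | ((~B | C) & (~C | B) & ~~B) | ~B   (double negation)
≡ (~C & ~A) | ((~B | C) & (~C | B) & B) | ~B   (double negation)
≡ (~C & ~A) | (~B & ~C & B) | (~B & B & B) | (C & ~C & B) | (C & B & B) | ~B   (distribute & over |)
≡ (~C & ~A) | (C & B) | ~B   (simplify)

(~C & ~A) | (C & B) | ~B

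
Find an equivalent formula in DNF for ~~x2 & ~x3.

~~x2 & ~x3
⇔ x2 & ~x3   [double negation]

x2 & ~x3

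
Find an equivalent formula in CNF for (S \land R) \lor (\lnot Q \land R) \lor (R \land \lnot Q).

(S \lor \lnot Q) \land R

(S \land R) \lor (\lnot Q \land R) \lor (R \land \lnot Q)
≡ (S \lor \lnot Q \lor R) \land (S \lor \lnot Q \lor \lnot Q) \land (S \lor R \lor R) \land (S \lor R \lor \lnot Q) \land (R \lor \lnot Q \lor R) \land (R \lor \lnot Q \lor \lnot Q) \land (R \lor R \lor R) \land (R \lor R \lor \lnot Q)   (distribute \lor over \land)
≡ (S \lor \lnot Q) \land R   (simplify)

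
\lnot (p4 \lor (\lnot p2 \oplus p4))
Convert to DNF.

\lnot (p4 \lor (\lnot p2 \oplus p4))
⇔ \lnot (p4 \lor (\lnot p2 \land \lnot p4) \lor (\lnot \lnot p2 \land p4))
⇔ \lnot p4 \land \lnot (\lnot p2 \land \lnot p4) \land \lnot (\lnot \lnot p2 \land p4)
⇔ \lnot p4 \land (\lnot \lnot p2 \lor \lnot \lnot p4) \land \lnot (\lnot \lnot p2 \land p4)
⇔ \lnot p4 \land (p2 \lor \lnot \lnot p4) \land \lnot (\lnot \lnot p2 \land p4)
⇔ \lnot p4 \land (p2 \lor p4) \land \lnot (\lnot \lnot p2 \land p4)
⇔ \lnot p4 \land (p2 \lor p4) \land (\lnot \lnot \lnot p2 \lor \lnot p4)
⇔ \lnot p4 \land (p2 \lor p4) \land (\lnot p2 \lor \lnot p4)
⇔ (\lnot p4 \land p2 \land \lnot p2) \lor (\lnot p4 \land p2 \land \lnot p4) \lor (\lnot p4 \land p4 \land \lnot p2) \lor (\lnot p4 \land p4 \land \lnot p4)
⇔ \lnot p4 \land p2

\lnot p4 \land p2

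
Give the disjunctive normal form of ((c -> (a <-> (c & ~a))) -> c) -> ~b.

~c | ~b

((c -> (a <-> (c & ~a))) -> c) -> ~b
≡ ~((c -> (a <-> (c & ~a))) -> c) | ~b
≡ ~(~(c -> (a <-> (c & ~a))) | c) | ~b
≡ ~(~(~c | (a <-> (c & ~a))) | c) | ~b
≡ ~(~(~c | ((a -> (c & ~a)) & ((c & ~a) -> a))) | c) | ~b
≡ ~(~(~c | ((~a | (c & ~a)) & ((c & ~a) -> a))) | c) | ~b
≡ ~(~(~c | ((~a | (c & ~a)) & (~(c & ~a) | a))) | c) | ~b
≡ (~~(~c | ((~a | (c & ~a)) & (~(c & ~a) | a))) & ~c) | ~b
≡ ((~c | ((~a | (c & ~a)) & (~(c & ~a) | a))) & ~c) | ~b
≡ ((~c | ((~a | (c & ~a)) & (~c | ~~a | a))) & ~c) | ~b
≡ ((~c | ((~a | (c & ~a)) & (~c | a | a))) & ~c) | ~b
≡ (~c & ~c) | (~a & ~c & ~c) | (~a & a & ~c) | (~a & a & ~c) | (c & ~a & ~c & ~c) | (c & ~a & a & ~c) | (c & ~a & a & ~c) | ~b
≡ ~c | ~b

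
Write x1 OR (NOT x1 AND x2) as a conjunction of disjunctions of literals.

x1 OR (NOT x1 AND x2)
= (x1 OR NOT x1) AND (x1 OR x2)   [distribute OR over AND]
= x1 OR x2   [simplify]

x1 OR x2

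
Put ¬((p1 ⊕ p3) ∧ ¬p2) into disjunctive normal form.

¬((p1 ⊕ p3) ∧ ¬p2)
= ¬(((p1 ∧ ¬p3) ∨ (¬p1 ∧ p3)) ∧ ¬p2)   [expand ⊕]
= ¬((p1 ∧ ¬p3) ∨ (¬p1 ∧ p3)) ∨ ¬¬p2   [De Morgan]
= (¬(p1 ∧ ¬p3) ∧ ¬(¬p1 ∧ p3)) ∨ ¬¬p2   [De Morgan]
= ((¬p1 ∨ ¬¬p3) ∧ ¬(¬p1 ∧ p3)) ∨ ¬¬p2   [De Morgan]
= ((¬p1 ∨ p3) ∧ ¬(¬p1 ∧ p3)) ∨ ¬¬p2   [double negation]
= ((¬p1 ∨ p3) ∧ (¬¬p1 ∨ ¬p3)) ∨ ¬¬p2   [De Morgan]
= ((¬p1 ∨ p3) ∧ (p1 ∨ ¬p3)) ∨ ¬¬p2   [double negation]
= ((¬p1 ∨ p3) ∧ (p1 ∨ ¬p3)) ∨ p2   [double negation]
= (¬p1 ∧ p1) ∨ (¬p1 ∧ ¬p3) ∨ (p3 ∧ p1) ∨ (p3 ∧ ¬p3) ∨ p2   [distribute ∧ over ∨]
= (¬p1 ∧ ¬p3) ∨ (p3 ∧ p1) ∨ p2   [simplify]

(¬p1 ∧ ¬p3) ∨ (p3 ∧ p1) ∨ p2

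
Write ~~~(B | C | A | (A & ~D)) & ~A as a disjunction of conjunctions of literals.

~~~(B | C | A | (A & ~D)) & ~A
⇔ ~(B | C | A | (A & ~D)) & ~A   [double negation]
⇔ ~B & ~C & ~A & ~(A & ~D) & ~A   [De Morgan]
⇔ ~B & ~C & ~A & (~A | ~~D) & ~A   [De Morgan]
⇔ ~B & ~C & ~A & (~A | D) & ~A   [double negation]
⇔ (~B & ~C & ~A & ~A & ~A) | (~B & ~C & ~A & D & ~A)   [distribute & over |]
⇔ ~B & ~C & ~A   [simplify]

~B & ~C & ~A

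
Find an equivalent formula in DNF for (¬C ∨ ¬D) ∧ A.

(¬C ∨ ¬D) ∧ A
⇔ (¬C ∧ A) ∨ (¬D ∧ A)

(¬C ∧ A) ∨ (¬D ∧ A)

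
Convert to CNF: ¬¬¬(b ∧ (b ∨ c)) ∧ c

¬b ∧ c

¬¬¬(b ∧ (b ∨ c)) ∧ c
= ¬(b ∧ (b ∨ c)) ∧ c   (double negation)
= (¬b ∨ ¬(b ∨ c)) ∧ c   (De Morgan)
= (¬b ∨ (¬b ∧ ¬c)) ∧ c   (De Morgan)
= (¬b ∨ ¬b) ∧ (¬b ∨ ¬c) ∧ c   (distribute ∨ over ∧)
= ¬b ∧ c   (simplify)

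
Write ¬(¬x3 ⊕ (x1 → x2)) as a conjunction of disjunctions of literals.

(x3 ∨ ¬x1 ∨ x2) ∧ (x1 ∨ ¬x3) ∧ (¬x2 ∨ ¬x3)

¬(¬x3 ⊕ (x1 → x2))
⇔ ¬((¬x3 ∨ (x1 → x2)) ∧ ¬(¬x3 ∧ (x1 → x2)))   [expand ⊕]
⇔ ¬((¬x3 ∨ ¬x1 ∨ x2) ∧ ¬(¬x3 ∧ (x1 → x2)))   [eliminate →]
⇔ ¬((¬x3 ∨ ¬x1 ∨ x2) ∧ ¬(¬x3 ∧ (¬x1 ∨ x2)))   [eliminate →]
⇔ ¬(¬x3 ∨ ¬x1 ∨ x2) ∨ ¬¬(¬x3 ∧ (¬x1 ∨ x2))   [De Morgan]
⇔ (¬¬x3 ∧ ¬¬x1 ∧ ¬x2) ∨ ¬¬(¬x3 ∧ (¬x1 ∨ x2))   [De Morgan]
⇔ (x3 ∧ ¬¬x1 ∧ ¬x2) ∨ ¬¬(¬x3 ∧ (¬x1 ∨ x2))   [double negation]
⇔ (x3 ∧ x1 ∧ ¬x2) ∨ ¬¬(¬x3 ∧ (¬x1 ∨ x2))   [double negation]
⇔ (x3 ∧ x1 ∧ ¬x2) ∨ (¬x3 ∧ (¬x1 ∨ x2))   [double negation]
⇔ (x3 ∨ ¬x3) ∧ (x3 ∨ ¬x1 ∨ x2) ∧ (x1 ∨ ¬x3) ∧ (x1 ∨ ¬x1 ∨ x2) ∧ (¬x2 ∨ ¬x3) ∧ (¬x2 ∨ ¬x1 ∨ x2)   [distribute ∨ over ∧]
⇔ (x3 ∨ ¬x1 ∨ x2) ∧ (x1 ∨ ¬x3) ∧ (¬x2 ∨ ¬x3)   [simplify]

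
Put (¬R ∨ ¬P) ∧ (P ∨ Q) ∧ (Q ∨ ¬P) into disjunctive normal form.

(¬R ∧ Q) ∨ (¬P ∧ Q)

(¬R ∨ ¬P) ∧ (P ∨ Q) ∧ (Q ∨ ¬P)
≡ (¬R ∧ P ∧ Q) ∨ (¬R ∧ P ∧ ¬P) ∨ (¬R ∧ Q ∧ Q) ∨ (¬R ∧ Q ∧ ¬P) ∨ (¬P ∧ P ∧ Q) ∨ (¬P ∧ P ∧ ¬P) ∨ (¬P ∧ Q ∧ Q) ∨ (¬P ∧ Q ∧ ¬P)   — distribute ∧ over ∨
≡ (¬R ∧ Q) ∨ (¬P ∧ Q)   — simplify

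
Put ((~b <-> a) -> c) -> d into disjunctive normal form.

(b & ~a & ~c) | (a & ~b & ~c) | d

((~b <-> a) -> c) -> d
≡ ~((~b <-> a) -> c) | d
≡ ~(~(~b <-> a) | c) | d
≡ ~(~((~b -> a) & (a -> ~b)) | c) | d
≡ ~(~((~~b | a) & (a -> ~b)) | c) | d
≡ ~(~((~~b | a) & (~a | ~b)) | c) | d
≡ (~~((~~b | a) & (~a | ~b)) & ~c) | d
≡ ((~~b | a) & (~a | ~b) & ~c) | d
≡ ((b | a) & (~a | ~b) & ~c) | d
≡ (b & ~a & ~c) | (b & ~b & ~c) | (a & ~a & ~c) | (a & ~b & ~c) | d
≡ (b & ~a & ~c) | (a & ~b & ~c) | d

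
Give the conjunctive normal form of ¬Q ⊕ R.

(¬Q ∨ R) ∧ (Q ∨ ¬R)

¬Q ⊕ R
≡ (¬Q ∨ R) ∧ ¬(¬Q ∧ R)   [expand ⊕]
≡ (¬Q ∨ R) ∧ (¬¬Q ∨ ¬R)   [De Morgan]
≡ (¬Q ∨ R) ∧ (Q ∨ ¬R)   [double negation]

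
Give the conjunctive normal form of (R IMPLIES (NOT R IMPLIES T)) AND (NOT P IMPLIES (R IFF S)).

(P OR NOT R OR S) AND (P OR NOT S OR R)

(R IMPLIES (NOT R IMPLIES T)) AND (NOT P IMPLIES (R IFF S))
≡ (NOT R OR (NOT R IMPLIES T)) AND (NOT P IMPLIES (R IFF S))   [eliminate IMPLIES]
≡ (NOT R OR NOT NOT R OR T) AND (NOT P IMPLIES (R IFF S))   [eliminate IMPLIES]
≡ (NOT R OR NOT NOT R OR T) AND (NOT NOT P OR (R IFF S))   [eliminate IMPLIES]
≡ (NOT R OR NOT NOT R OR T) AND (NOT NOT P OR ((R IMPLIES S) AND (S IMPLIES R)))   [eliminate IFF]
≡ (NOT R OR NOT NOT R OR T) AND (NOT NOT P OR ((NOT R OR S) AND (S IMPLIES R)))   [eliminate IMPLIES]
≡ (NOT R OR NOT NOT R OR T) AND (NOT NOT P OR ((NOT R OR S) AND (NOT S OR R)))   [eliminate IMPLIES]
≡ (NOT R OR R OR T) AND (NOT NOT P OR ((NOT R OR S) AND (NOT S OR R)))   [double negation]
≡ (NOT R OR R OR T) AND (P OR ((NOT R OR S) AND (NOT S OR R)))   [double negation]
≡ (NOT R OR R OR T) AND (P OR NOT R OR S) AND (P OR NOT S OR R)   [distribute OR over AND]
≡ (P OR NOT R OR S) AND (P OR NOT S OR R)   [simplify]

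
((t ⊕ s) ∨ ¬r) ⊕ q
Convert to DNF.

((t ⊕ s) ∨ ¬r) ⊕ q
⇔ (((t ⊕ s) ∨ ¬r) ∧ ¬q) ∨ (¬((t ⊕ s) ∨ ¬r) ∧ q)   (expand ⊕)
⇔ (((t ∧ ¬s) ∨ (¬t ∧ s) ∨ ¬r) ∧ ¬q) ∨ (¬((t ⊕ s) ∨ ¬r) ∧ q)   (expand ⊕)
⇔ (((t ∧ ¬s) ∨ (¬t ∧ s) ∨ ¬r) ∧ ¬q) ∨ (¬((t ∧ ¬s) ∨ (¬t ∧ s) ∨ ¬r) ∧ q)   (expand ⊕)
⇔ (((t ∧ ¬s) ∨ (¬t ∧ s) ∨ ¬r) ∧ ¬q) ∨ (¬(t ∧ ¬s) ∧ ¬(¬t ∧ s) ∧ ¬¬r ∧ q)   (De Morgan)
⇔ (((t ∧ ¬s) ∨ (¬t ∧ s) ∨ ¬r) ∧ ¬q) ∨ ((¬t ∨ ¬¬s) ∧ ¬(¬t ∧ s) ∧ ¬¬r ∧ q)   (De Morgan)
⇔ (((t ∧ ¬s) ∨ (¬t ∧ s) ∨ ¬r) ∧ ¬q) ∨ ((¬t ∨ s) ∧ ¬(¬t ∧ s) ∧ ¬¬r ∧ q)   (double negation)
⇔ (((t ∧ ¬s) ∨ (¬t ∧ s) ∨ ¬r) ∧ ¬q) ∨ ((¬t ∨ s) ∧ (¬¬t ∨ ¬s) ∧ ¬¬r ∧ q)   (De Morgan)
⇔ (((t ∧ ¬s) ∨ (¬t ∧ s) ∨ ¬r) ∧ ¬q) ∨ ((¬t ∨ s) ∧ (t ∨ ¬s) ∧ ¬¬r ∧ q)   (double negation)
⇔ (((t ∧ ¬s) ∨ (¬t ∧ s) ∨ ¬r) ∧ ¬q) ∨ ((¬t ∨ s) ∧ (t ∨ ¬s) ∧ r ∧ q)   (double negation)
⇔ (t ∧ ¬s ∧ ¬q) ∨ (¬t ∧ s ∧ ¬q) ∨ (¬r ∧ ¬q) ∨ (¬t ∧ t ∧ r ∧ q) ∨ (¬t ∧ ¬s ∧ r ∧ q) ∨ (s ∧ t ∧ r ∧ q) ∨ (s ∧ ¬s ∧ r ∧ q)   (distribute ∧ over ∨)
⇔ (t ∧ ¬s ∧ ¬q) ∨ (¬t ∧ s ∧ ¬q) ∨ (¬r ∧ ¬q) ∨ (¬t ∧ ¬s ∧ r ∧ q) ∨ (s ∧ t ∧ r ∧ q)   (simplify)

(t ∧ ¬s ∧ ¬q) ∨ (¬t ∧ s ∧ ¬q) ∨ (¬r ∧ ¬q) ∨ (¬t ∧ ¬s ∧ r ∧ q) ∨ (s ∧ t ∧ r ∧ q)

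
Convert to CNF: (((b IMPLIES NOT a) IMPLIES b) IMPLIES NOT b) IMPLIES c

b OR c

(((b IMPLIES NOT a) IMPLIES b) IMPLIES NOT b) IMPLIES c
= NOT (((b IMPLIES NOT a) IMPLIES b) IMPLIES NOT b) OR c
= NOT (NOT ((b IMPLIES NOT a) IMPLIES b) OR NOT b) OR c
= NOT (NOT (NOT (b IMPLIES NOT a) OR b) OR NOT b) OR c
= NOT (NOT (NOT (NOT b OR NOT a) OR b) OR NOT b) OR c
= (NOT NOT (NOT (NOT b OR NOT a) OR b) AND NOT NOT b) OR c
= ((NOT (NOT b OR NOT a) OR b) AND NOT NOT b) OR c
= (((NOT NOT b AND NOT NOT a) OR b) AND NOT NOT b) OR c
= (((b AND NOT NOT a) OR b) AND NOT NOT b) OR c
= (((b AND a) OR b) AND NOT NOT b) OR c
= (((b AND a) OR b) AND b) OR c
= (b OR b OR c) AND (a OR b OR c) AND (b OR c)
= b OR c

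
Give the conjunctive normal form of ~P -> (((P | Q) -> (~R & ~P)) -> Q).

~P -> (((P | Q) -> (~R & ~P)) -> Q)
≡ ~~P | (((P | Q) -> (~R & ~P)) -> Q)   [eliminate ->]
≡ ~~P | ~((P | Q) -> (~R & ~P)) | Q   [eliminate ->]
≡ ~~P | ~(~(P | Q) | (~R & ~P)) | Q   [eliminate ->]
≡ P | ~(~(P | Q) | (~R & ~P)) | Q   [double negation]
≡ P | (~~(P | Q) & ~(~R & ~P)) | Q   [De Morgan]
≡ P | ((P | Q) & ~(~R & ~P)) | Q   [double negation]
≡ P | ((P | Q) & (~~R | ~~P)) | Q   [De Morgan]
≡ P | ((P | Q) & (R | ~~P)) | Q   [double negation]
≡ P | ((P | Q) & (R | P)) | Q   [double negation]
≡ (P | P | Q | Q) & (P | R | P | Q)   [distribute | over &]
≡ P | Q   [simplify]

P | Q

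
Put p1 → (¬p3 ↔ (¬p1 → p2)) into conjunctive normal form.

p1 → (¬p3 ↔ (¬p1 → p2))
⇔ ¬p1 ∨ (¬p3 ↔ (¬p1 → p2))   [eliminate →]
⇔ ¬p1 ∨ ((¬p3 → (¬p1 → p2)) ∧ ((¬p1 → p2) → ¬p3))   [eliminate ↔]
⇔ ¬p1 ∨ ((¬¬p3 ∨ (¬p1 → p2)) ∧ ((¬p1 → p2) → ¬p3))   [eliminate →]
⇔ ¬p1 ∨ ((¬¬p3 ∨ ¬¬p1 ∨ p2) ∧ ((¬p1 → p2) → ¬p3))   [eliminate →]
⇔ ¬p1 ∨ ((¬¬p3 ∨ ¬¬p1 ∨ p2) ∧ (¬(¬p1 → p2) ∨ ¬p3))   [eliminate →]
⇔ ¬p1 ∨ ((¬¬p3 ∨ ¬¬p1 ∨ p2) ∧ (¬(¬¬p1 ∨ p2) ∨ ¬p3))   [eliminate →]
⇔ ¬p1 ∨ ((p3 ∨ ¬¬p1 ∨ p2) ∧ (¬(¬¬p1 ∨ p2) ∨ ¬p3))   [double negation]
⇔ ¬p1 ∨ ((p3 ∨ p1 ∨ p2) ∧ (¬(¬¬p1 ∨ p2) ∨ ¬p3))   [double negation]
⇔ ¬p1 ∨ ((p3 ∨ p1 ∨ p2) ∧ ((¬¬¬p1 ∧ ¬p2) ∨ ¬p3))   [De Morgan]
⇔ ¬p1 ∨ ((p3 ∨ p1 ∨ p2) ∧ ((¬p1 ∧ ¬p2) ∨ ¬p3))   [double negation]
⇔ (¬p1 ∨ p3 ∨ p1 ∨ p2) ∧ (¬p1 ∨ ¬p1 ∨ ¬p3) ∧ (¬p1 ∨ ¬p2 ∨ ¬p3)   [distribute ∨ over ∧]
⇔ ¬p1 ∨ ¬p3   [simplify]

¬p1 ∨ ¬p3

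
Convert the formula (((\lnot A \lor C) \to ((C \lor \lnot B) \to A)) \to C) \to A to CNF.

(((\lnot A \lor C) \to ((C \lor \lnot B) \to A)) \to C) \to A
⇔ \lnot (((\lnot A \lor C) \to ((C \lor \lnot B) \to A)) \to C) \lor A   [eliminate \to]
⇔ \lnot (\lnot ((\lnot A \lor C) \to ((C \lor \lnot B) \to A)) \lor C) \lor A   [eliminate \to]
⇔ \lnot (\lnot (\lnot (\lnot A \lor C) \lor ((C \lor \lnot B) \to A)) \lor C) \lor A   [eliminate \to]
⇔ \lnot (\lnot (\lnot (\lnot A \lor C) \lor \lnot (C \lor \lnot B) \lor A) \lor C) \lor A   [eliminate \to]
⇔ (\lnot \lnot (\lnot (\lnot A \lor C) \lor \lnot (C \lor \lnot B) \lor A) \land \lnot C) \lor A   [De Morgan]
⇔ ((\lnot (\lnot A \lor C) \lor \lnot (C \lor \lnot B) \lor A) \land \lnot C) \lor A   [double negation]
⇔ (((\lnot \lnot A \land \lnot C) \lor \lnot (C \lor \lnot B) \lor A) \land \lnot C) \lor A   [De Morgan]
⇔ (((A \land \lnot C) \lor \lnot (C \lor \lnot B) \lor A) \land \lnot C) \lor A   [double negation]
⇔ (((A \land \lnot C) \lor (\lnot C \land \lnot \lnot B) \lor A) \land \lnot C) \lor A   [De Morgan]
⇔ (((A \land \lnot C) \lor (\lnot C \land B) \lor A) \land \lnot C) \lor A   [double negation]
⇔ (A \lor \lnot C \lor A \lor A) \land (A \lor B \lor A \lor A) \land (\lnot C \lor \lnot C \lor A \lor A) \land (\lnot C \lor B \lor A \lor A) \land (\lnot C \lor A)   [distribute \lor over \land]
⇔ (A \lor \lnot C) \land (A \lor B)   [simplify]

(A \lor \lnot C) \land (A \lor B)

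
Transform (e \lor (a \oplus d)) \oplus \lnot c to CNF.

(e \lor a \lor d \lor \lnot c) \land (e \lor \lnot a \lor \lnot d \lor \lnot c) \land (\lnot e \lor c) \land (\lnot a \lor d \lor c) \land (\lnot d \lor a \lor c)

(e \lor (a \oplus d)) \oplus \lnot c
≡ (e \lor (a \oplus d) \lor \lnot c) \land \lnot ((e \lor (a \oplus d)) \land \lnot c)   (expand \oplus)
≡ (e \lor ((a \lor d) \land \lnot (a \land d)) \lor \lnot c) \land \lnot ((e \lor (a \oplus d)) \land \lnot c)   (expand \oplus)
≡ (e \lor ((a \lor d) \land \lnot (a \land d)) \lor \lnot c) \land \lnot ((e \lor ((a \lor d) \land \lnot (a \land d))) \land \lnot c)   (expand \oplus)
≡ (e \lor ((a \lor d) \land (\lnot a \lor \lnot d)) \lor \lnot c) \land \lnot ((e \lor ((a \lor d) \land \lnot (a \land d))) \land \lnot c)   (De Morgan)
≡ (e \lor ((a \lor d) \land (\lnot a \lor \lnot d)) \lor \lnot c) \land (\lnot (e \lor ((a \lor d) \land \lnot (a \land d))) \lor \lnot \lnot c)   (De Morgan)
≡ (e \lor ((a \lor d) \land (\lnot a \lor \lnot d)) \lor \lnot c) \land ((\lnot e \land \lnot ((a \lor d) \land \lnot (a \land d))) \lor \lnot \lnot c)   (De Morgan)
≡ (e \lor ((a \lor d) \land (\lnot a \lor \lnot d)) \lor \lnot c) \land ((\lnot e \land (\lnot (a \lor d) \lor \lnot \lnot (a \land d))) \lor \lnot \lnot c)   (De Morgan)
≡ (e \lor ((a \lor d) \land (\lnot a \lor \lnot d)) \lor \lnot c) \land ((\lnot e \land ((\lnot a \land \lnot d) \lor \lnot \lnot (a \land d))) \lor \lnot \lnot c)   (De Morgan)
≡ (e \lor ((a \lor d) \land (\lnot a \lor \lnot d)) \lor \lnot c) \land ((\lnot e \land ((\lnot a \land \lnot d) \lor (a \land d))) \lor \lnot \lnot c)   (double negation)
≡ (e \lor ((a \lor d) \land (\lnot a \lor \lnot d)) \lor \lnot c) \land ((\lnot e \land ((\lnot a \land \lnot d) \lor (a \land d))) \lor c)   (double negation)
≡ (e \lor a \lor d \lor \lnot c) \land (e \lor \lnot a \lor \lnot d \lor \lnot c) \land (\lnot e \lor c) \land (\lnot a \lor a \lor c) \land (\lnot a \lor d \lor c) \land (\lnot d \lor a \lor c) \land (\lnot d \lor d \lor c)   (distribute \lor over \land)
≡ (e \lor a \lor d \lor \lnot c) \land (e \lor \lnot a \lor \lnot d \lor \lnot c) \land (\lnot e \lor c) \land (\lnot a \lor d \lor c) \land (\lnot d \lor a \lor c)   (simplify)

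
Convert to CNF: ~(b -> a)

~(b -> a)
≡ ~(~b | a)   [eliminate ->]
≡ ~~b & ~a   [De Morgan]
≡ b & ~a   [double negation]

b & ~a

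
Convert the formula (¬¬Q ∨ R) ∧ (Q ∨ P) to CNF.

(Q ∨ R) ∧ (Q ∨ P)

(¬¬Q ∨ R) ∧ (Q ∨ P)
⇔ (Q ∨ R) ∧ (Q ∨ P)   [double negation]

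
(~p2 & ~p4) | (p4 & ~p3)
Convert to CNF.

(~p2 | p4) & (~p2 | ~p3) & (~p4 | ~p3)

(~p2 & ~p4) | (p4 & ~p3)
≡ (~p2 | p4) & (~p2 | ~p3) & (~p4 | p4) & (~p4 | ~p3)   (distribute | over &)
≡ (~p2 | p4) & (~p2 | ~p3) & (~p4 | ~p3)   (simplify)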